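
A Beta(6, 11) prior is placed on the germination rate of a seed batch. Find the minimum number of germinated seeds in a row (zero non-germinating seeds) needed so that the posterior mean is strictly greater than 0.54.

After k germinated seeds and 0 non-germinating seeds the posterior is Beta(6+k, 11), with mean (6+k)/(6+11+k).
Set (6+k)/(17+k) > 0.54 and solve: k > (0.54·17 − 6)/(1 − 0.54) = 6.913.
The smallest integer exceeding 6.913 is 7.

k = 7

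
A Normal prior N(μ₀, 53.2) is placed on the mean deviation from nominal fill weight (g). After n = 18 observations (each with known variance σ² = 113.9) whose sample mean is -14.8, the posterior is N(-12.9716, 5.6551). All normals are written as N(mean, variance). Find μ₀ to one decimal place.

With known observation variance, the Normal–Normal posterior has precision τ_n = τ₀ + n/σ² and mean μ_n = (τ₀μ₀ + (n/σ²)x̄)/τ_n.
Here τ₀ = 1/53.2 = 0.018797 and τ_data = 18/113.9 = 0.158033, so τ_n = 0.176830.
Rearranging for μ₀: μ₀ = (μ_n·τ_n − τ_data·x̄)/τ₀ = (-12.9716·0.176830 − 0.158033·-14.8) / 0.018797 = 0.045120/0.018797 ≈ 2.4.

μ₀ = 2.4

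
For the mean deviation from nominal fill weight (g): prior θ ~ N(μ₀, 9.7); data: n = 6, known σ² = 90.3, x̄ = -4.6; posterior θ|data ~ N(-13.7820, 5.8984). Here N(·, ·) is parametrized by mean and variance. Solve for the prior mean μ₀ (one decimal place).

The posterior mean is a precision-weighted average: μ_n = (τ₀μ₀ + τ_data·x̄)/(τ₀+τ_data), with τ₀=1/σ₀² and τ_data=n/σ².
Here τ₀ = 1/9.7 = 0.103093 and τ_data = 6/90.3 = 0.066445, so τ_n = 0.169538.
Rearranging for μ₀: μ₀ = (μ_n·τ_n − τ_data·x̄)/τ₀ = (-13.7820·0.169538 − 0.066445·-4.6) / 0.103093 = -2.030926/0.103093 ≈ -19.7.

μ₀ = -19.7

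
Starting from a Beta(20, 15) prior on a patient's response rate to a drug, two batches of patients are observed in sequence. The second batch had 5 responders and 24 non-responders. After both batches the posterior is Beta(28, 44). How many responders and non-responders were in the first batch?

Because Beta–binomial updating is additive in the counts, the combined data contributed (α_post−α_prior, β_post−β_prior) successes and failures.
Total across both batches: 28−20=8 responders, 44−15=29 non-responders.
Subtract the second batch: 8−5=3 responders and 29−24=5 non-responders.

3 responders and 5 non-responders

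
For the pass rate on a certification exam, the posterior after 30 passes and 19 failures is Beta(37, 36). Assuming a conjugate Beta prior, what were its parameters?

Under Beta–binomial conjugacy the posterior parameters are (a+s, b+f).
So a = 37 − 30 = 7 and b = 36 − 19 = 17.

Beta(7, 17)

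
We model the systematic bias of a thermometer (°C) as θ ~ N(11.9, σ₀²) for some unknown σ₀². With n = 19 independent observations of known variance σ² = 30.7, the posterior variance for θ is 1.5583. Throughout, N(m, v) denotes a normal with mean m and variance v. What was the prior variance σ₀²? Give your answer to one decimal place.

σ₀² = 43.8

For the Normal–Normal model with known σ², precisions add: τ_n = τ₀ + n/σ².
So 1/σ₀² = 1/1.5583 − 19/30.7 = 0.641725 − 0.618893 = 0.022832.
Hence σ₀² = 1/0.022832 ≈ 43.8.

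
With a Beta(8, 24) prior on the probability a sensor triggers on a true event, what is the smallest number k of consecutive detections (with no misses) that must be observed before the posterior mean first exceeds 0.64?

After k detections and 0 misses the posterior is Beta(8+k, 24), with mean (8+k)/(8+24+k).
Set (8+k)/(32+k) > 0.64 and solve: k > (0.64·32 − 8)/(1 − 0.64) = 34.667.
The smallest integer exceeding 34.667 is 35.

k = 35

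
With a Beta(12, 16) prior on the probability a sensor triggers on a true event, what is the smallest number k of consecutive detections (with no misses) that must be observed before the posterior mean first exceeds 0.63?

After k detections and 0 misses the posterior is Beta(12+k, 16), with mean (12+k)/(12+16+k).
Set (12+k)/(28+k) > 0.63 and solve: k > (0.63·28 − 12)/(1 − 0.63) = 15.243.
The smallest integer exceeding 15.243 is 16, and checking k=16: (28)/(44) = 0.6364 > 0.63.

k = 16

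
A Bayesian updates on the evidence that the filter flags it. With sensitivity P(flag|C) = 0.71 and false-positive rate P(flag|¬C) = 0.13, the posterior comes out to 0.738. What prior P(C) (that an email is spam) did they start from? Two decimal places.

Bayes' rule in odds form gives O(C|E) = O(C)·[P(E|C)/P(E|¬C)], hence O(C) = O(C|E)/LR.
Posterior odds = 0.738/(1−0.738) = 2.8168. LR = 0.71/0.13 = 5.4615.
Prior odds = 2.8168/5.4615 = 0.5158, so P(C) = 0.5158/(1+0.5158) ≈ 0.34.

P(C) = 0.34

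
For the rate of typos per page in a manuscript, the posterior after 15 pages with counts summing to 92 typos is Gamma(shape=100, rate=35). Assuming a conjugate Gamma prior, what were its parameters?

Gamma–Poisson conjugacy: posterior shape = α + Σxᵢ, posterior rate = β + n.
So α = 100 − 92 = 8 and β = 35 − 15 = 20.

Gamma(shape=8, rate=20)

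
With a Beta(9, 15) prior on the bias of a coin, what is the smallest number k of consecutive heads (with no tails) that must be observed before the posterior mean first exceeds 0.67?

k = 22

After k heads and 0 tails the posterior is Beta(9+k, 15), with mean (9+k)/(9+15+k).
Set (9+k)/(24+k) > 0.67 and solve: k > (0.67·24 − 9)/(1 − 0.67) = 21.455.
The smallest integer exceeding 21.455 is 22, and checking k=22: (31)/(46) = 0.6739 > 0.67.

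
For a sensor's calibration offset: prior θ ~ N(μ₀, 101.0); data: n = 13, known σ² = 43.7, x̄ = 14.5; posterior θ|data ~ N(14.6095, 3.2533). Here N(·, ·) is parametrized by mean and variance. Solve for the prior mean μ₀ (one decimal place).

With known observation variance, the Normal–Normal posterior has precision τ_n = τ₀ + n/σ² and mean μ_n = (τ₀μ₀ + (n/σ²)x̄)/τ_n.
Here τ₀ = 1/101.0 = 0.009901 and τ_data = 13/43.7 = 0.297483, so τ_n = 0.307384.
Rearranging for μ₀: μ₀ = (μ_n·τ_n − τ_data·x̄)/τ₀ = (14.6095·0.307384 − 0.297483·14.5) / 0.009901 = 0.177223/0.009901 ≈ 17.9.

μ₀ = 17.9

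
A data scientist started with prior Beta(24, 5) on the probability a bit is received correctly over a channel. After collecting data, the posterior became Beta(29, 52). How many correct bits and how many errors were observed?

5 correct bits and 47 errors

A Beta(α, β) prior with s successes and f failures in binomial data gives a Beta(α+s, β+f) posterior.
Match parameters: s=29−24=5, f=52−5=47.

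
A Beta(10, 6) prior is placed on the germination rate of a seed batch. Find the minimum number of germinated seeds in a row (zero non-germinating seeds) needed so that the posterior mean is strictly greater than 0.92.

After k germinated seeds and 0 non-germinating seeds the posterior is Beta(10+k, 6), with mean (10+k)/(10+6+k).
Set (10+k)/(16+k) > 0.92 and solve: k > (0.92·16 − 10)/(1 − 0.92) = 59.000.
The smallest integer exceeding 59.000 is 60, and checking k=60: (70)/(76) = 0.9211 > 0.92.

k = 60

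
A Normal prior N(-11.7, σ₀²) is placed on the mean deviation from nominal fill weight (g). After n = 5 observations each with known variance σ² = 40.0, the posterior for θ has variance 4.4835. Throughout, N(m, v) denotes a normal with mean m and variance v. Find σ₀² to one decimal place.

σ₀² = 10.2

Posterior precision equals prior precision plus data precision: 1/σ_n² = 1/σ₀² + n/σ².
So 1/σ₀² = 1/4.4835 − 5/40.0 = 0.223040 − 0.125000 = 0.098040.
Hence σ₀² = 1/0.098040 ≈ 10.2.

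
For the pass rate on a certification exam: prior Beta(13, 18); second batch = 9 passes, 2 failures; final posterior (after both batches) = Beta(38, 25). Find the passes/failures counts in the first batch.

Because Beta–binomial updating is additive in the counts, the combined data contributed (α_post−α_prior, β_post−β_prior) successes and failures.
Total across both batches: 38−13=25 passes, 25−18=7 failures.
Subtract the second batch: 25−9=16 passes and 7−2=5 failures.

16 passes and 5 failures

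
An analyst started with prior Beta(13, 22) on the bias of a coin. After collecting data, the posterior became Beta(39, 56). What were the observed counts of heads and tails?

26 heads and 34 tails

A Beta(α, β) prior with s successes and f failures in binomial data gives a Beta(α+s, β+f) posterior.
So s = 39 − 13 = 26 and f = 56 − 22 = 34.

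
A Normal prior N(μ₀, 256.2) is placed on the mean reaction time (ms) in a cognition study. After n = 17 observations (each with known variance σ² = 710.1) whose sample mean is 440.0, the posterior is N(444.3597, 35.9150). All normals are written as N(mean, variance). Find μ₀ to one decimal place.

μ₀ = 471.1

With known observation variance, the Normal–Normal posterior has precision τ_n = τ₀ + n/σ² and mean μ_n = (τ₀μ₀ + (n/σ²)x̄)/τ_n.
Here τ₀ = 1/256.2 = 0.003903 and τ_data = 17/710.1 = 0.023940, so τ_n = 0.027843.
Rearranging for μ₀: μ₀ = (μ_n·τ_n − τ_data·x̄)/τ₀ = (444.3597·0.027843 − 0.023940·440.0) / 0.003903 = 1.838707/0.003903 ≈ 471.1.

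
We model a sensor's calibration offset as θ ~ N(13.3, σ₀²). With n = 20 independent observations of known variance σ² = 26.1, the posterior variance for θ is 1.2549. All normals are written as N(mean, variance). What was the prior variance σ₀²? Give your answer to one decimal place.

Posterior precision equals prior precision plus data precision: 1/σ_n² = 1/σ₀² + n/σ².
So 1/σ₀² = 1/1.2549 − 20/26.1 = 0.796876 − 0.766284 = 0.030592.
Hence σ₀² = 1/0.030592 ≈ 32.7.

σ₀² = 32.7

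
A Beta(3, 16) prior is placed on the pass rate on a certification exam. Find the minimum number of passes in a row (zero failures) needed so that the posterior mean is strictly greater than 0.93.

After k passes and 0 failures the posterior is Beta(3+k, 16), with mean (3+k)/(3+16+k).
Set (3+k)/(19+k) > 0.93 and solve: k > (0.93·19 − 3)/(1 − 0.93) = 209.571.
The smallest integer exceeding 209.571 is 210, and checking k=210: (213)/(229) = 0.9301 > 0.93.

k = 210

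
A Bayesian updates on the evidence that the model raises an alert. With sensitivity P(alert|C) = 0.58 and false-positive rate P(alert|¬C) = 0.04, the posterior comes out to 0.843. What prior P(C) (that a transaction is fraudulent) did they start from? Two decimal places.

P(C) = 0.27

Bayes' rule in odds form gives O(C|E) = O(C)·[P(E|C)/P(E|¬C)], hence O(C) = O(C|E)/LR.
Posterior odds = 0.843/(1−0.843) = 5.3694. LR = 0.58/0.04 = 14.5000.
Prior odds = 5.3694/14.5000 = 0.3703, so P(C) = 0.3703/(1+0.3703) ≈ 0.27.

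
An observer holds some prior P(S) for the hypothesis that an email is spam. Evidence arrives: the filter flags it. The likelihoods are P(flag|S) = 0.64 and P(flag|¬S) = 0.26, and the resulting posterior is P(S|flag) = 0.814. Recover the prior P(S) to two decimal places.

P(S) = 0.64

In odds form, posterior odds = prior odds × likelihood ratio, so prior odds = posterior odds ÷ LR.
Posterior odds = 0.814/(1−0.814) = 4.3763. LR = 0.64/0.26 = 2.4615.
Prior odds = 4.3763/2.4615 = 1.7779, so P(S) = 1.7779/(1+1.7779) ≈ 0.64.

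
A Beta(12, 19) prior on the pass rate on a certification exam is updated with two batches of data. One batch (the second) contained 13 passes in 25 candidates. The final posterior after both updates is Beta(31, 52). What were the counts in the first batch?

6 passes and 21 failures

Sequential conjugate updates are equivalent to a single update on the pooled data, so total successes = posterior α − prior α and total failures = posterior β − prior β.
Total across both batches: 31−12=19 passes, 52−19=33 failures.
Subtract the second batch: 19−13=6 passes and 33−12=21 failures.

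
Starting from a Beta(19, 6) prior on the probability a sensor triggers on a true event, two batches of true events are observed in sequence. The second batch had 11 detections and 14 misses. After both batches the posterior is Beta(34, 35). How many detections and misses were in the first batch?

4 detections and 15 misses

Sequential conjugate updates are equivalent to a single update on the pooled data, so total successes = posterior α − prior α and total failures = posterior β − prior β.
Total across both batches: 34−19=15 detections, 35−6=29 misses.
Subtract the second batch: 15−11=4 detections and 29−14=15 misses.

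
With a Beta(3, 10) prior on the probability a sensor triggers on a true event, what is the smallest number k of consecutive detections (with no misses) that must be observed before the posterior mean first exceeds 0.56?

k = 10

After k detections and 0 misses the posterior is Beta(3+k, 10), with mean (3+k)/(3+10+k).
Set (3+k)/(13+k) > 0.56 and solve: k > (0.56·13 − 3)/(1 − 0.56) = 9.727.
The smallest integer exceeding 9.727 is 10, and checking k=10: (13)/(23) = 0.5652 > 0.56.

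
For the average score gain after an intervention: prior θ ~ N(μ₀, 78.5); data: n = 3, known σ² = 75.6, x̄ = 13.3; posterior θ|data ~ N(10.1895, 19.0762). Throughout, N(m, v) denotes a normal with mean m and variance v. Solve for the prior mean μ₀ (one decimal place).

The posterior mean is a precision-weighted average: μ_n = (τ₀μ₀ + τ_data·x̄)/(τ₀+τ_data), with τ₀=1/σ₀² and τ_data=n/σ².
Here τ₀ = 1/78.5 = 0.012739 and τ_data = 3/75.6 = 0.039683, so τ_n = 0.052422.
Rearranging for μ₀: μ₀ = (μ_n·τ_n − τ_data·x̄)/τ₀ = (10.1895·0.052422 − 0.039683·13.3) / 0.012739 = 0.006370/0.012739 ≈ 0.5.

μ₀ = 0.5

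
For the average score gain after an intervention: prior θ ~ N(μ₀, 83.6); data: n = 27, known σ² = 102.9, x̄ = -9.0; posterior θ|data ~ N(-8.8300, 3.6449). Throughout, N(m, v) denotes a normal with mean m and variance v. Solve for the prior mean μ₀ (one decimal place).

μ₀ = -5.1

With known observation variance, the Normal–Normal posterior has precision τ_n = τ₀ + n/σ² and mean μ_n = (τ₀μ₀ + (n/σ²)x̄)/τ_n.
Here τ₀ = 1/83.6 = 0.011962 and τ_data = 27/102.9 = 0.262391, so τ_n = 0.274353.
Rearranging for μ₀: μ₀ = (μ_n·τ_n − τ_data·x̄)/τ₀ = (-8.8300·0.274353 − 0.262391·-9.0) / 0.011962 = -0.061018/0.011962 ≈ -5.1.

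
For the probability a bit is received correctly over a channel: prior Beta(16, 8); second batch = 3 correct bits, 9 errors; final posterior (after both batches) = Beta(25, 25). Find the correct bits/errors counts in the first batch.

6 correct bits and 8 errors

Because Beta–binomial updating is additive in the counts, the combined data contributed (α_post−α_prior, β_post−β_prior) successes and failures.
Total across both batches: 25−16=9 correct bits, 25−8=17 errors.
Subtract the second batch: 9−3=6 correct bits and 17−9=8 errors.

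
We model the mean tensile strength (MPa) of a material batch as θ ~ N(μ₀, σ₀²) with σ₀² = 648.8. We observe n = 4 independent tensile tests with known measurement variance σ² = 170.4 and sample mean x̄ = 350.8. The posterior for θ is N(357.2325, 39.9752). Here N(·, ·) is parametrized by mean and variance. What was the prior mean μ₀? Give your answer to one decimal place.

μ₀ = 455.2

With known observation variance, the Normal–Normal posterior has precision τ_n = τ₀ + n/σ² and mean μ_n = (τ₀μ₀ + (n/σ²)x̄)/τ_n.
Here τ₀ = 1/648.8 = 0.001541 and τ_data = 4/170.4 = 0.023474, so τ_n = 0.025015.
Rearranging for μ₀: μ₀ = (μ_n·τ_n − τ_data·x̄)/τ₀ = (357.2325·0.025015 − 0.023474·350.8) / 0.001541 = 0.701492/0.001541 ≈ 455.2.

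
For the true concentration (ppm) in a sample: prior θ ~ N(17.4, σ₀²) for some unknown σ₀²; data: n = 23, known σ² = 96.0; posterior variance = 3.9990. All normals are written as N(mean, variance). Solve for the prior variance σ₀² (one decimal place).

For the Normal–Normal model with known σ², precisions add: τ_n = τ₀ + n/σ².
So 1/σ₀² = 1/3.9990 − 23/96.0 = 0.250063 − 0.239583 = 0.010480.
Hence σ₀² = 1/0.010480 ≈ 95.4.

σ₀² = 95.4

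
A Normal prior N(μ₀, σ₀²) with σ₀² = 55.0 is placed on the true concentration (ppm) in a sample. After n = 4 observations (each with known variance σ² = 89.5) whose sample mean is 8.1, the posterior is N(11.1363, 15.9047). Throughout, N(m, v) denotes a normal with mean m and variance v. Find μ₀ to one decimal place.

μ₀ = 18.6

The posterior mean is a precision-weighted average: μ_n = (τ₀μ₀ + τ_data·x̄)/(τ₀+τ_data), with τ₀=1/σ₀² and τ_data=n/σ².
Here τ₀ = 1/55.0 = 0.018182 and τ_data = 4/89.5 = 0.044693, so τ_n = 0.062875.
Rearranging for μ₀: μ₀ = (μ_n·τ_n − τ_data·x̄)/τ₀ = (11.1363·0.062875 − 0.044693·8.1) / 0.018182 = 0.338182/0.018182 ≈ 18.6.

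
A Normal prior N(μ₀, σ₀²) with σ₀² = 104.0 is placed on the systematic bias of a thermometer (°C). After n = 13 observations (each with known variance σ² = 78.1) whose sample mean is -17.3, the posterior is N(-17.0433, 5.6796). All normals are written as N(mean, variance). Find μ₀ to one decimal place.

μ₀ = -12.6

With known observation variance, the Normal–Normal posterior has precision τ_n = τ₀ + n/σ² and mean μ_n = (τ₀μ₀ + (n/σ²)x̄)/τ_n.
Here τ₀ = 1/104.0 = 0.009615 and τ_data = 13/78.1 = 0.166453, so τ_n = 0.176068.
Rearranging for μ₀: μ₀ = (μ_n·τ_n − τ_data·x̄)/τ₀ = (-17.0433·0.176068 − 0.166453·-17.3) / 0.009615 = -0.121143/0.009615 ≈ -12.6.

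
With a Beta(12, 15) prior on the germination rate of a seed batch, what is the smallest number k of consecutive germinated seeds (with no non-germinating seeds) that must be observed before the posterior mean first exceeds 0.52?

k = 5

After k germinated seeds and 0 non-germinating seeds the posterior is Beta(12+k, 15), with mean (12+k)/(12+15+k).
Set (12+k)/(27+k) > 0.52 and solve: k > (0.52·27 − 12)/(1 − 0.52) = 4.250.
The smallest integer exceeding 4.250 is 5, and checking k=5: (17)/(32) = 0.5312 > 0.52.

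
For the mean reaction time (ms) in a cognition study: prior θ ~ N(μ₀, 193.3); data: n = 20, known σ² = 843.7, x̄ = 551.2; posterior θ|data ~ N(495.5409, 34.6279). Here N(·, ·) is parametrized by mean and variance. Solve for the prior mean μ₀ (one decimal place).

With known observation variance, the Normal–Normal posterior has precision τ_n = τ₀ + n/σ² and mean μ_n = (τ₀μ₀ + (n/σ²)x̄)/τ_n.
Here τ₀ = 1/193.3 = 0.005173 and τ_data = 20/843.7 = 0.023705, so τ_n = 0.028878.
Rearranging for μ₀: μ₀ = (μ_n·τ_n − τ_data·x̄)/τ₀ = (495.5409·0.028878 − 0.023705·551.2) / 0.005173 = 1.244034/0.005173 ≈ 240.5.

μ₀ = 240.5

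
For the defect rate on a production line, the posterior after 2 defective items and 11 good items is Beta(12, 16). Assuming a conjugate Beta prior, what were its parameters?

Beta is conjugate to the binomial likelihood: posterior = Beta(α+s, β+f).
So α = 12 − 2 = 10 and β = 16 − 11 = 5.

Beta(10, 5)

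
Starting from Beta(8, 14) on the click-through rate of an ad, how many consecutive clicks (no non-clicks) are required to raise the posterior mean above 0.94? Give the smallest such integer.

After k clicks and 0 non-clicks the posterior is Beta(8+k, 14), with mean (8+k)/(8+14+k).
Set (8+k)/(22+k) > 0.94 and solve: k > (0.94·22 − 8)/(1 − 0.94) = 211.333.
The smallest integer exceeding 211.333 is 212, and checking k=212: (220)/(234) = 0.9402 > 0.94.

k = 212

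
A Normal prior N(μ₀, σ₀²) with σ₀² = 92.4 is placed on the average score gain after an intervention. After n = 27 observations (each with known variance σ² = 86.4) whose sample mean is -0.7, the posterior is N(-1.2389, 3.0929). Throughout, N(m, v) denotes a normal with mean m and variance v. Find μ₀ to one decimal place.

μ₀ = -16.8

The posterior mean is a precision-weighted average: μ_n = (τ₀μ₀ + τ_data·x̄)/(τ₀+τ_data), with τ₀=1/σ₀² and τ_data=n/σ².
Here τ₀ = 1/92.4 = 0.010823 and τ_data = 27/86.4 = 0.312500, so τ_n = 0.323323.
Rearranging for μ₀: μ₀ = (μ_n·τ_n − τ_data·x̄)/τ₀ = (-1.2389·0.323323 − 0.312500·-0.7) / 0.010823 = -0.181815/0.010823 ≈ -16.8.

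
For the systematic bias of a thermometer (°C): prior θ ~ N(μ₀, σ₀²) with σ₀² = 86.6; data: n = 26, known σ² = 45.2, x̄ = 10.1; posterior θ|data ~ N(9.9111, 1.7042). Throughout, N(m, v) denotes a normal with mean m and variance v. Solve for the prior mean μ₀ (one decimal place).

With known observation variance, the Normal–Normal posterior has precision τ_n = τ₀ + n/σ² and mean μ_n = (τ₀μ₀ + (n/σ²)x̄)/τ_n.
Here τ₀ = 1/86.6 = 0.011547 and τ_data = 26/45.2 = 0.575221, so τ_n = 0.586768.
Rearranging for μ₀: μ₀ = (μ_n·τ_n − τ_data·x̄)/τ₀ = (9.9111·0.586768 − 0.575221·10.1) / 0.011547 = 0.005784/0.011547 ≈ 0.5.

μ₀ = 0.5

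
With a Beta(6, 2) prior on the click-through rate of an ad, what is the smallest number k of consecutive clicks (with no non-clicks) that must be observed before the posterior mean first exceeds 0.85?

After k clicks and 0 non-clicks the posterior is Beta(6+k, 2), with mean (6+k)/(6+2+k).
Set (6+k)/(8+k) > 0.85 and solve: k > (0.85·8 − 6)/(1 − 0.85) = 5.333.
The smallest integer exceeding 5.333 is 6.

k = 6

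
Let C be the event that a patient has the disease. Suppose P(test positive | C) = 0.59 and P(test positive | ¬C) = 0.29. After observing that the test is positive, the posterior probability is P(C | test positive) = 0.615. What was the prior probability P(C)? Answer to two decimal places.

Bayes' rule in odds form gives O(C|E) = O(C)·[P(E|C)/P(E|¬C)], hence O(C) = O(C|E)/LR.
Posterior odds = 0.615/(1−0.615) = 1.5974. LR = 0.59/0.29 = 2.0345.
Prior odds = 1.5974/2.0345 = 0.7852, so P(C) = 0.7852/(1+0.7852) ≈ 0.44.

P(C) = 0.44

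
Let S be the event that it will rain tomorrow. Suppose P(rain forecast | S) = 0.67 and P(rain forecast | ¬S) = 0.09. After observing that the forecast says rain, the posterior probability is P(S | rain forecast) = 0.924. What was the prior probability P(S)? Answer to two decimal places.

In odds form, posterior odds = prior odds × likelihood ratio, so prior odds = posterior odds ÷ LR.
Posterior odds = 0.924/(1−0.924) = 12.1579. LR = 0.67/0.09 = 7.4444.
Prior odds = 12.1579/7.4444 = 1.6332, so P(S) = 1.6332/(1+1.6332) ≈ 0.62.

P(S) = 0.62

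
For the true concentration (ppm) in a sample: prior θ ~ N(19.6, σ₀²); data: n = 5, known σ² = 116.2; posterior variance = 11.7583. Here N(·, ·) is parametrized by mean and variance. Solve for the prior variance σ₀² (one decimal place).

For the Normal–Normal model with known σ², precisions add: τ_n = τ₀ + n/σ².
So 1/σ₀² = 1/11.7583 − 5/116.2 = 0.085046 − 0.043029 = 0.042017.
Hence σ₀² = 1/0.042017 ≈ 23.8.

σ₀² = 23.8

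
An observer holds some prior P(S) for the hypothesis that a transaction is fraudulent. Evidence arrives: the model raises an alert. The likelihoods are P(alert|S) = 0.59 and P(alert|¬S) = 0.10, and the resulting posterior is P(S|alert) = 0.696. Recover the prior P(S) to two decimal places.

P(S) = 0.28

In odds form, posterior odds = prior odds × likelihood ratio, so prior odds = posterior odds ÷ LR.
Posterior odds = 0.696/(1−0.696) = 2.2895. LR = 0.59/0.10 = 5.9000.
Prior odds = 2.2895/5.9000 = 0.3881, so P(S) = 0.3881/(1+0.3881) ≈ 0.28.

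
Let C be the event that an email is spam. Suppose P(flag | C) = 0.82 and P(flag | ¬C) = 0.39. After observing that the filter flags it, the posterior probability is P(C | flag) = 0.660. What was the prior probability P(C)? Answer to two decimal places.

P(C) = 0.48

Bayes' rule in odds form gives O(C|E) = O(C)·[P(E|C)/P(E|¬C)], hence O(C) = O(C|E)/LR.
Posterior odds = 0.660/(1−0.660) = 1.9412. LR = 0.82/0.39 = 2.1026.
Prior odds = 1.9412/2.1026 = 0.9232, so P(C) = 0.9232/(1+0.9232) ≈ 0.48.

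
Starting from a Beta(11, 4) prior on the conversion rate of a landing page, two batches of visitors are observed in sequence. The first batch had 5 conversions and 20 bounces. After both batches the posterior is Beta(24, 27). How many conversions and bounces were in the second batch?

Sequential conjugate updates are equivalent to a single update on the pooled data, so total successes = posterior α − prior α and total failures = posterior β − prior β.
Total across both batches: 24−11=13 conversions, 27−4=23 bounces.
Subtract the first batch: 13−5=8 conversions and 23−20=3 bounces.

8 conversions and 3 bounces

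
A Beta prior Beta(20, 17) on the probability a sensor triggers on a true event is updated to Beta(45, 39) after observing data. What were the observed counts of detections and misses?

Beta is conjugate to the binomial likelihood: posterior = Beta(α+s, β+f).
Match parameters: s=45−20=25, f=39−17=22.

25 detections and 22 misses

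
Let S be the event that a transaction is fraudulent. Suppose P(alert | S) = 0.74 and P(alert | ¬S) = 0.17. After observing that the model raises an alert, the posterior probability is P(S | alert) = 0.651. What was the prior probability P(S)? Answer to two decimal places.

P(S) = 0.30

In odds form, posterior odds = prior odds × likelihood ratio, so prior odds = posterior odds ÷ LR.
Posterior odds = 0.651/(1−0.651) = 1.8653. LR = 0.74/0.17 = 4.3529.
Prior odds = 1.8653/4.3529 = 0.4285, so P(S) = 0.4285/(1+0.4285) ≈ 0.30.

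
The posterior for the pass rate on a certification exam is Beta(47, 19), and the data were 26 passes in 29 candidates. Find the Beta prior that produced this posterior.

Beta(21, 16)

A Beta(a, b) prior with s successes and f failures in binomial data gives a Beta(a+s, b+f) posterior.
Subtract the data counts: 47−26=21, 19−3=16.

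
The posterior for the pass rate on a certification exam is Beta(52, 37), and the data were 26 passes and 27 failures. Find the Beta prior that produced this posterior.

Beta(26, 10)

Under Beta–binomial conjugacy the posterior parameters are (α+s, β+f).
Subtract the data counts: 52−26=26, 37−27=10.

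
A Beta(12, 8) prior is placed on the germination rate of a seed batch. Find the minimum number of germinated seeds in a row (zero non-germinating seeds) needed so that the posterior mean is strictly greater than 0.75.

After k germinated seeds and 0 non-germinating seeds the posterior is Beta(12+k, 8), with mean (12+k)/(12+8+k).
Set (12+k)/(20+k) > 0.75 and solve: k > (0.75·20 − 12)/(1 − 0.75) = 12.000.
The smallest integer exceeding 12.000 is 13.

k = 13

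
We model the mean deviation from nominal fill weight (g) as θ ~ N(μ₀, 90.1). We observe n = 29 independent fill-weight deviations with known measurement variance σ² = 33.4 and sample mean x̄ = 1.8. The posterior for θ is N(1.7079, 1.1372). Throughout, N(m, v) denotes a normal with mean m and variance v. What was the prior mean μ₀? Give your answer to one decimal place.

μ₀ = -5.5

With known observation variance, the Normal–Normal posterior has precision τ_n = τ₀ + n/σ² and mean μ_n = (τ₀μ₀ + (n/σ²)x̄)/τ_n.
Here τ₀ = 1/90.1 = 0.011099 and τ_data = 29/33.4 = 0.868263, so τ_n = 0.879362.
Rearranging for μ₀: μ₀ = (μ_n·τ_n − τ_data·x̄)/τ₀ = (1.7079·0.879362 − 0.868263·1.8) / 0.011099 = -0.061011/0.011099 ≈ -5.5.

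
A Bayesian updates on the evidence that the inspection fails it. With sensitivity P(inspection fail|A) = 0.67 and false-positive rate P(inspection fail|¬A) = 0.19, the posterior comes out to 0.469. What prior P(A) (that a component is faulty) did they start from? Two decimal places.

In odds form, posterior odds = prior odds × likelihood ratio, so prior odds = posterior odds ÷ LR.
Posterior odds = 0.469/(1−0.469) = 0.8832. LR = 0.67/0.19 = 3.5263.
Prior odds = 0.8832/3.5263 = 0.2505, so P(A) = 0.2505/(1+0.2505) ≈ 0.20.

P(A) = 0.20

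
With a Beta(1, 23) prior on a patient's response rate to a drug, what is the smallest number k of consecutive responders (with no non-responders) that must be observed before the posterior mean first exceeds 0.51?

k = 23

After k responders and 0 non-responders the posterior is Beta(1+k, 23), with mean (1+k)/(1+23+k).
Set (1+k)/(24+k) > 0.51 and solve: k > (0.51·24 − 1)/(1 − 0.51) = 22.939.
The smallest integer exceeding 22.939 is 23, and checking k=23: (24)/(47) = 0.5106 > 0.51.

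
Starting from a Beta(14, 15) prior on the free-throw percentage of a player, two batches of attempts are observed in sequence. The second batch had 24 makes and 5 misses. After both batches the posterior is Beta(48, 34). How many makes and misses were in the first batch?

Sequential conjugate updates are equivalent to a single update on the pooled data, so total successes = posterior α − prior α and total failures = posterior β − prior β.
Total across both batches: 48−14=34 makes, 34−15=19 misses.
Subtract the second batch: 34−24=10 makes and 19−5=14 misses.

10 makes and 14 misses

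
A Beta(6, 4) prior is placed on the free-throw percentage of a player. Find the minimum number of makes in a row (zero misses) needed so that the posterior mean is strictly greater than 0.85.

After k makes and 0 misses the posterior is Beta(6+k, 4), with mean (6+k)/(6+4+k).
Set (6+k)/(10+k) > 0.85 and solve: k > (0.85·10 − 6)/(1 − 0.85) = 16.667.
The smallest integer exceeding 16.667 is 17.

k = 17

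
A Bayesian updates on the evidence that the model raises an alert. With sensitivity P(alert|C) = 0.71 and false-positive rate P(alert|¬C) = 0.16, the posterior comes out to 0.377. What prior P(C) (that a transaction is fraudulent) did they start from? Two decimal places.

P(C) = 0.12

Bayes' rule in odds form gives O(C|E) = O(C)·[P(E|C)/P(E|¬C)], hence O(C) = O(C|E)/LR.
Posterior odds = 0.377/(1−0.377) = 0.6051. LR = 0.71/0.16 = 4.4375.
Prior odds = 0.6051/4.4375 = 0.1364, so P(C) = 0.1364/(1+0.1364) ≈ 0.12.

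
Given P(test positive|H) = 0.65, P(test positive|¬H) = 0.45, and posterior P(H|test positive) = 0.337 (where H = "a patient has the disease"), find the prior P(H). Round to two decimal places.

Bayes' rule in odds form gives O(H|E) = O(H)·[P(E|H)/P(E|¬H)], hence O(H) = O(H|E)/LR.
Posterior odds = 0.337/(1−0.337) = 0.5083. LR = 0.65/0.45 = 1.4444.
Prior odds = 0.5083/1.4444 = 0.3519, so P(H) = 0.3519/(1+0.3519) ≈ 0.26.

P(H) = 0.26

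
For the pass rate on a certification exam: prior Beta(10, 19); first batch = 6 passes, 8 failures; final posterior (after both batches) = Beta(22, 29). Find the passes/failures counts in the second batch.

Sequential conjugate updates are equivalent to a single update on the pooled data, so total successes = posterior α − prior α and total failures = posterior β − prior β.
Total across both batches: 22−10=12 passes, 29−19=10 failures.
Subtract the first batch: 12−6=6 passes and 10−8=2 failures.

6 passes and 2 failures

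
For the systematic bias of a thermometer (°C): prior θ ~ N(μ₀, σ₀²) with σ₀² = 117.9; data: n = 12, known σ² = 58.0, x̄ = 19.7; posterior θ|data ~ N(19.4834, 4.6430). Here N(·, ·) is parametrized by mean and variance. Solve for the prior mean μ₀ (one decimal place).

μ₀ = 14.2

With known observation variance, the Normal–Normal posterior has precision τ_n = τ₀ + n/σ² and mean μ_n = (τ₀μ₀ + (n/σ²)x̄)/τ_n.
Here τ₀ = 1/117.9 = 0.008482 and τ_data = 12/58.0 = 0.206897, so τ_n = 0.215379.
Rearranging for μ₀: μ₀ = (μ_n·τ_n − τ_data·x̄)/τ₀ = (19.4834·0.215379 − 0.206897·19.7) / 0.008482 = 0.120444/0.008482 ≈ 14.2.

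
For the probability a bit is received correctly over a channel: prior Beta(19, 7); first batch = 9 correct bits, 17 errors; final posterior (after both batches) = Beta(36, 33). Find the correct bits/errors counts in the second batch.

Sequential conjugate updates are equivalent to a single update on the pooled data, so total successes = posterior α − prior α and total failures = posterior β − prior β.
Total across both batches: 36−19=17 correct bits, 33−7=26 errors.
Subtract the first batch: 17−9=8 correct bits and 26−17=9 errors.

8 correct bits and 9 errors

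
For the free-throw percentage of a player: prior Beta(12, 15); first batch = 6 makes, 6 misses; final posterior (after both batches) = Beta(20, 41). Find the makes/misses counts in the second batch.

Because Beta–binomial updating is additive in the counts, the combined data contributed (α_post−α_prior, β_post−β_prior) successes and failures.
Total across both batches: 20−12=8 makes, 41−15=26 misses.
Subtract the first batch: 8−6=2 makes and 26−6=20 misses.

2 makes and 20 misses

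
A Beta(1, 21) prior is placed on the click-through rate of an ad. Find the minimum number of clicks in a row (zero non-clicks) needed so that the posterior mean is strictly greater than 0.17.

k = 4

After k clicks and 0 non-clicks the posterior is Beta(1+k, 21), with mean (1+k)/(1+21+k).
Set (1+k)/(22+k) > 0.17 and solve: k > (0.17·22 − 1)/(1 − 0.17) = 3.301.
The smallest integer exceeding 3.301 is 4, and checking k=4: (5)/(26) = 0.1923 > 0.17.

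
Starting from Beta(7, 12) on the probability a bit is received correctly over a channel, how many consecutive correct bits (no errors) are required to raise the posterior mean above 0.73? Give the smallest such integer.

After k correct bits and 0 errors the posterior is Beta(7+k, 12), with mean (7+k)/(7+12+k).
Set (7+k)/(19+k) > 0.73 and solve: k > (0.73·19 − 7)/(1 − 0.73) = 25.444.
The smallest integer exceeding 25.444 is 26, and checking k=26: (33)/(45) = 0.7333 > 0.73.

k = 26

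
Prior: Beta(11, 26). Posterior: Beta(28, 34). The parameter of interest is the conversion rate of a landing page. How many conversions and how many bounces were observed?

Under Beta–binomial conjugacy the posterior parameters are (α+s, β+f).
Match parameters: s=28−11=17, f=34−26=8.

17 conversions and 8 bounces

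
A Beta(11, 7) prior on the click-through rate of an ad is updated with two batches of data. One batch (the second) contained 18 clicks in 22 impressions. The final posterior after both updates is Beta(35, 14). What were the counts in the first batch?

Sequential conjugate updates are equivalent to a single update on the pooled data, so total successes = posterior α − prior α and total failures = posterior β − prior β.
Total across both batches: 35−11=24 clicks, 14−7=7 non-clicks.
Subtract the second batch: 24−18=6 clicks and 7−4=3 non-clicks.

6 clicks and 3 non-clicks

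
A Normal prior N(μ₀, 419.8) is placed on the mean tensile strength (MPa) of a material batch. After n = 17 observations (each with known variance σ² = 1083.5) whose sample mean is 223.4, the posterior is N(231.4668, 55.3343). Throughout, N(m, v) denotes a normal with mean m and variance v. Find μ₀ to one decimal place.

μ₀ = 284.6

With known observation variance, the Normal–Normal posterior has precision τ_n = τ₀ + n/σ² and mean μ_n = (τ₀μ₀ + (n/σ²)x̄)/τ_n.
Here τ₀ = 1/419.8 = 0.002382 and τ_data = 17/1083.5 = 0.015690, so τ_n = 0.018072.
Rearranging for μ₀: μ₀ = (μ_n·τ_n − τ_data·x̄)/τ₀ = (231.4668·0.018072 − 0.015690·223.4) / 0.002382 = 0.677922/0.002382 ≈ 284.6.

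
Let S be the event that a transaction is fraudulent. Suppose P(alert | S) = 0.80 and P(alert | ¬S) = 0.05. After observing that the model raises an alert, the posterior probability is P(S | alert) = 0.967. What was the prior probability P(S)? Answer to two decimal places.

P(S) = 0.65

Bayes' rule in odds form gives O(S|E) = O(S)·[P(E|S)/P(E|¬S)], hence O(S) = O(S|E)/LR.
Posterior odds = 0.967/(1−0.967) = 29.3030. LR = 0.80/0.05 = 16.0000.
Prior odds = 29.3030/16.0000 = 1.8314, so P(S) = 1.8314/(1+1.8314) ≈ 0.65.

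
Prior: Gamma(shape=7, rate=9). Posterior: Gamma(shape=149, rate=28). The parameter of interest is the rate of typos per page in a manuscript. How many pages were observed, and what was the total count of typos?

A Gamma(α, β) prior (rate parametrization) on a Poisson rate with n observations summing to S gives posterior Gamma(α+S, β+n).
Matching: Σxᵢ = 149 − 7 = 142 and n = 28 − 9 = 19.

n = 19 pages with total 142 typos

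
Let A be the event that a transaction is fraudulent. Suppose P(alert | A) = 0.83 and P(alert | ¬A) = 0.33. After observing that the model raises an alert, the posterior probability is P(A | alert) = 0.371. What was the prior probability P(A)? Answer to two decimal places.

P(A) = 0.19

Bayes' rule in odds form gives O(A|E) = O(A)·[P(E|A)/P(E|¬A)], hence O(A) = O(A|E)/LR.
Posterior odds = 0.371/(1−0.371) = 0.5898. LR = 0.83/0.33 = 2.5152.
Prior odds = 0.5898/2.5152 = 0.2345, so P(A) = 0.2345/(1+0.2345) ≈ 0.19.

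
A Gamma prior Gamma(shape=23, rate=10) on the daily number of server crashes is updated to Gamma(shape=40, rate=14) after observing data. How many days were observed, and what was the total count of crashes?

n = 4 days with total 17 crashes

A Gamma(α, β) prior (rate parametrization) on a Poisson rate with n observations summing to S gives posterior Gamma(α+S, β+n).
Matching: Σxᵢ = 40 − 23 = 17 and n = 14 − 10 = 4.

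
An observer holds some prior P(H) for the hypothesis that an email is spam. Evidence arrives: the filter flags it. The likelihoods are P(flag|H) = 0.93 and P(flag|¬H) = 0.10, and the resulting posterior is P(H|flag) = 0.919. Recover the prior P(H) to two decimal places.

P(H) = 0.55

In odds form, posterior odds = prior odds × likelihood ratio, so prior odds = posterior odds ÷ LR.
Posterior odds = 0.919/(1−0.919) = 11.3457. LR = 0.93/0.10 = 9.3000.
Prior odds = 11.3457/9.3000 = 1.2200, so P(H) = 1.2200/(1+1.2200) ≈ 0.55.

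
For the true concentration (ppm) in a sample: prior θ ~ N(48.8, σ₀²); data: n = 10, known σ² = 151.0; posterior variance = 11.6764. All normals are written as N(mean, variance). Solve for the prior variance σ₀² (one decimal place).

σ₀² = 51.5

Posterior precision equals prior precision plus data precision: 1/σ_n² = 1/σ₀² + n/σ².
So 1/σ₀² = 1/11.6764 − 10/151.0 = 0.085643 − 0.066225 = 0.019418.
Hence σ₀² = 1/0.019418 ≈ 51.5.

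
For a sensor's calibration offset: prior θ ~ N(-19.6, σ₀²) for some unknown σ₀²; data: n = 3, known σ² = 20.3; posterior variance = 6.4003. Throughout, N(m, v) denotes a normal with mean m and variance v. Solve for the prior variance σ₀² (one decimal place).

σ₀² = 118.2

Posterior precision equals prior precision plus data precision: 1/σ_n² = 1/σ₀² + n/σ².
So 1/σ₀² = 1/6.4003 − 3/20.3 = 0.156243 − 0.147783 = 0.008460.
Hence σ₀² = 1/0.008460 ≈ 118.2.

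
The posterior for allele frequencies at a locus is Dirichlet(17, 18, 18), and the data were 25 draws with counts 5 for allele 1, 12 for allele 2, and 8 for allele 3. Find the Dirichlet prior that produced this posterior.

Dirichlet(12, 6, 10)

For a Dirichlet(α) prior with multinomial counts c, the posterior is Dirichlet(α + c) componentwise.
Subtract each count from the matching posterior parameter: 17−5=12, 18−12=6, 18−8=10.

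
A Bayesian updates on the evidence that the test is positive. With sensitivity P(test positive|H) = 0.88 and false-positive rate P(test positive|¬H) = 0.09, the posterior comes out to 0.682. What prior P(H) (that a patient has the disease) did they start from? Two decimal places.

In odds form, posterior odds = prior odds × likelihood ratio, so prior odds = posterior odds ÷ LR.
Posterior odds = 0.682/(1−0.682) = 2.1447. LR = 0.88/0.09 = 9.7778.
Prior odds = 2.1447/9.7778 = 0.2193, so P(H) = 0.2193/(1+0.2193) ≈ 0.18.

P(H) = 0.18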